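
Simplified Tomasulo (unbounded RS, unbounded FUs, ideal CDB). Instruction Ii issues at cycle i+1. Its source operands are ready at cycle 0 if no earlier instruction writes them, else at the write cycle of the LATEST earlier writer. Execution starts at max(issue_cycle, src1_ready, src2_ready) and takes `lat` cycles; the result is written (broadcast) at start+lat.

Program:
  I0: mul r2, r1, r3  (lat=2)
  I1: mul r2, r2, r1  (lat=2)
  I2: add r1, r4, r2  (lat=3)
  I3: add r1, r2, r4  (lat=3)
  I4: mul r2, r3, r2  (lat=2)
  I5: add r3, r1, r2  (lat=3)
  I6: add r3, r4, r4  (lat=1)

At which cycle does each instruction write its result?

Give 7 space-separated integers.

Answer: 3 5 8 8 7 11 8

Derivation:
I0 mul r2: issue@1 deps=(None,None) exec_start@1 write@3
I1 mul r2: issue@2 deps=(0,None) exec_start@3 write@5
I2 add r1: issue@3 deps=(None,1) exec_start@5 write@8
I3 add r1: issue@4 deps=(1,None) exec_start@5 write@8
I4 mul r2: issue@5 deps=(None,1) exec_start@5 write@7
I5 add r3: issue@6 deps=(3,4) exec_start@8 write@11
I6 add r3: issue@7 deps=(None,None) exec_start@7 write@8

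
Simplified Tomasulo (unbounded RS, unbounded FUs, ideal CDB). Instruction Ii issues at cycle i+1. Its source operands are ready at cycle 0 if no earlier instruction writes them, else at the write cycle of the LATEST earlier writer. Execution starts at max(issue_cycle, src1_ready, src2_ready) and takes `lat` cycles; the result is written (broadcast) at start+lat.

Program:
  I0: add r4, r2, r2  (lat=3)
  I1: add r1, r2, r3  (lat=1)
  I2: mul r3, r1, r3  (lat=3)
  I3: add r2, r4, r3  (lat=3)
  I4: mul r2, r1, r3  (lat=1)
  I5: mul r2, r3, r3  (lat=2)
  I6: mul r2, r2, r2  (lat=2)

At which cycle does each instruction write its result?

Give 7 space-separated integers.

I0 add r4: issue@1 deps=(None,None) exec_start@1 write@4
I1 add r1: issue@2 deps=(None,None) exec_start@2 write@3
I2 mul r3: issue@3 deps=(1,None) exec_start@3 write@6
I3 add r2: issue@4 deps=(0,2) exec_start@6 write@9
I4 mul r2: issue@5 deps=(1,2) exec_start@6 write@7
I5 mul r2: issue@6 deps=(2,2) exec_start@6 write@8
I6 mul r2: issue@7 deps=(5,5) exec_start@8 write@10

Answer: 4 3 6 9 7 8 10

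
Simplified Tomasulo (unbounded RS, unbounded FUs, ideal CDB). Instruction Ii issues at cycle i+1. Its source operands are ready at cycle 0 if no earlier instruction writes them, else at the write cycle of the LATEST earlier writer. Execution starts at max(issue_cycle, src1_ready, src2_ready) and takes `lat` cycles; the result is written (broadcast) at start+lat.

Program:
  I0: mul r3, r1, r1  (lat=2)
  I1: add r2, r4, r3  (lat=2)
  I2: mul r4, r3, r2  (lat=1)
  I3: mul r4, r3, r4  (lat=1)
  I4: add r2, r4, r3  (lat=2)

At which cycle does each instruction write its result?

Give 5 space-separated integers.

I0 mul r3: issue@1 deps=(None,None) exec_start@1 write@3
I1 add r2: issue@2 deps=(None,0) exec_start@3 write@5
I2 mul r4: issue@3 deps=(0,1) exec_start@5 write@6
I3 mul r4: issue@4 deps=(0,2) exec_start@6 write@7
I4 add r2: issue@5 deps=(3,0) exec_start@7 write@9

Answer: 3 5 6 7 9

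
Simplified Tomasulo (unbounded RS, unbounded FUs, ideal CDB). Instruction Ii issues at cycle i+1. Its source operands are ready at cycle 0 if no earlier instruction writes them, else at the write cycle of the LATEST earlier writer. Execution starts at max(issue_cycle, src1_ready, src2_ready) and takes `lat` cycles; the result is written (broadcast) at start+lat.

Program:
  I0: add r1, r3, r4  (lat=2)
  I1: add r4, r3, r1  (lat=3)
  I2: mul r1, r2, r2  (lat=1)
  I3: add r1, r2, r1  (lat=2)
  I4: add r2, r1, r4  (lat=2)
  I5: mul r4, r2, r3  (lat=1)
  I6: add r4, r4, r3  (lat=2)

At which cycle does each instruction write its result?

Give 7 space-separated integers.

I0 add r1: issue@1 deps=(None,None) exec_start@1 write@3
I1 add r4: issue@2 deps=(None,0) exec_start@3 write@6
I2 mul r1: issue@3 deps=(None,None) exec_start@3 write@4
I3 add r1: issue@4 deps=(None,2) exec_start@4 write@6
I4 add r2: issue@5 deps=(3,1) exec_start@6 write@8
I5 mul r4: issue@6 deps=(4,None) exec_start@8 write@9
I6 add r4: issue@7 deps=(5,None) exec_start@9 write@11

Answer: 3 6 4 6 8 9 11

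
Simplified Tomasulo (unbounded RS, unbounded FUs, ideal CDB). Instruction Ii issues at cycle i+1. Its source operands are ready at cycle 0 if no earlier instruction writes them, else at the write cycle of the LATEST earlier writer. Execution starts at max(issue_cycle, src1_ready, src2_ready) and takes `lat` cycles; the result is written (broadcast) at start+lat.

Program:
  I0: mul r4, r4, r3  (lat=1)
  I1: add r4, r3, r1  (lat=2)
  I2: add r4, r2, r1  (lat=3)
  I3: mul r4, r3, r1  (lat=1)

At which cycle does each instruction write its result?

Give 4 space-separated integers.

I0 mul r4: issue@1 deps=(None,None) exec_start@1 write@2
I1 add r4: issue@2 deps=(None,None) exec_start@2 write@4
I2 add r4: issue@3 deps=(None,None) exec_start@3 write@6
I3 mul r4: issue@4 deps=(None,None) exec_start@4 write@5

Answer: 2 4 6 5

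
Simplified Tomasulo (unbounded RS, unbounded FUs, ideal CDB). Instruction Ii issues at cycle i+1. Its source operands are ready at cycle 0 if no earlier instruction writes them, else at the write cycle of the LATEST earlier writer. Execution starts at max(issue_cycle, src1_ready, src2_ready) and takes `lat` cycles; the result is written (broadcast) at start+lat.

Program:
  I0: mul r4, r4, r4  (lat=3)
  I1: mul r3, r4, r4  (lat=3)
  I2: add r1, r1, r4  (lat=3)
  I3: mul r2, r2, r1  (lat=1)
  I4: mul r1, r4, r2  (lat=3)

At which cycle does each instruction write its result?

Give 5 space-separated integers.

Answer: 4 7 7 8 11

Derivation:
I0 mul r4: issue@1 deps=(None,None) exec_start@1 write@4
I1 mul r3: issue@2 deps=(0,0) exec_start@4 write@7
I2 add r1: issue@3 deps=(None,0) exec_start@4 write@7
I3 mul r2: issue@4 deps=(None,2) exec_start@7 write@8
I4 mul r1: issue@5 deps=(0,3) exec_start@8 write@11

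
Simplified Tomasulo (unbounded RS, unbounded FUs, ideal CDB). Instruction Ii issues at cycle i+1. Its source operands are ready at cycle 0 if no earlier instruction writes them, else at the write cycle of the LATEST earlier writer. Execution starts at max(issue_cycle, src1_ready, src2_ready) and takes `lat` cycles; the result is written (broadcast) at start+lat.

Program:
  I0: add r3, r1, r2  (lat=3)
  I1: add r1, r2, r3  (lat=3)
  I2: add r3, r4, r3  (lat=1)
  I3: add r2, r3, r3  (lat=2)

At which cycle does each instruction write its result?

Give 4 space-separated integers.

Answer: 4 7 5 7

Derivation:
I0 add r3: issue@1 deps=(None,None) exec_start@1 write@4
I1 add r1: issue@2 deps=(None,0) exec_start@4 write@7
I2 add r3: issue@3 deps=(None,0) exec_start@4 write@5
I3 add r2: issue@4 deps=(2,2) exec_start@5 write@7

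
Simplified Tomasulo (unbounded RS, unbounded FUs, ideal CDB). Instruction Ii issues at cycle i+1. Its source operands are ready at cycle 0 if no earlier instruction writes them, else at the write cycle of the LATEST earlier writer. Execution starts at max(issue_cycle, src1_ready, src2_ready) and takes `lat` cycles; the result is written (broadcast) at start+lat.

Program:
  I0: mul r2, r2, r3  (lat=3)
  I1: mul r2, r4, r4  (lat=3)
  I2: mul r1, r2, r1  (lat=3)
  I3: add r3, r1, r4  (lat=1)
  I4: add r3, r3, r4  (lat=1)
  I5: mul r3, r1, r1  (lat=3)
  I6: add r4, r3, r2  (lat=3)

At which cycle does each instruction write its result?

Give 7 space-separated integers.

Answer: 4 5 8 9 10 11 14

Derivation:
I0 mul r2: issue@1 deps=(None,None) exec_start@1 write@4
I1 mul r2: issue@2 deps=(None,None) exec_start@2 write@5
I2 mul r1: issue@3 deps=(1,None) exec_start@5 write@8
I3 add r3: issue@4 deps=(2,None) exec_start@8 write@9
I4 add r3: issue@5 deps=(3,None) exec_start@9 write@10
I5 mul r3: issue@6 deps=(2,2) exec_start@8 write@11
I6 add r4: issue@7 deps=(5,1) exec_start@11 write@14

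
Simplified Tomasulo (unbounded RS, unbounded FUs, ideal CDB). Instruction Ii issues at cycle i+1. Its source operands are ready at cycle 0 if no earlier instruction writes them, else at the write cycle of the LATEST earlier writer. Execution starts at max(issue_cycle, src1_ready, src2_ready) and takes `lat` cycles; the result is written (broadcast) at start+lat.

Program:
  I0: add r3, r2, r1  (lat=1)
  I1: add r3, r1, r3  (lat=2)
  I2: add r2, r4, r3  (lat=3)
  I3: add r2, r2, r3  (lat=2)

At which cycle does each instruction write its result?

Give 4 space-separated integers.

Answer: 2 4 7 9

Derivation:
I0 add r3: issue@1 deps=(None,None) exec_start@1 write@2
I1 add r3: issue@2 deps=(None,0) exec_start@2 write@4
I2 add r2: issue@3 deps=(None,1) exec_start@4 write@7
I3 add r2: issue@4 deps=(2,1) exec_start@7 write@9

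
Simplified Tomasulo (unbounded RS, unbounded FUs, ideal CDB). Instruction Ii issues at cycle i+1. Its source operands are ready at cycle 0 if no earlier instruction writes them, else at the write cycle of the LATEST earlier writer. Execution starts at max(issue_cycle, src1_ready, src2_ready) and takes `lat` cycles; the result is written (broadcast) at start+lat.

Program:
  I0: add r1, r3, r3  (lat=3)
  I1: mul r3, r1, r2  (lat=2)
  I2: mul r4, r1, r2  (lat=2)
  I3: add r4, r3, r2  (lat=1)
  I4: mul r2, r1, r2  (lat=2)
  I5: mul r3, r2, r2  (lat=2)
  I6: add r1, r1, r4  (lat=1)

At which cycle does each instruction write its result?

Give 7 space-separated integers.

Answer: 4 6 6 7 7 9 8

Derivation:
I0 add r1: issue@1 deps=(None,None) exec_start@1 write@4
I1 mul r3: issue@2 deps=(0,None) exec_start@4 write@6
I2 mul r4: issue@3 deps=(0,None) exec_start@4 write@6
I3 add r4: issue@4 deps=(1,None) exec_start@6 write@7
I4 mul r2: issue@5 deps=(0,None) exec_start@5 write@7
I5 mul r3: issue@6 deps=(4,4) exec_start@7 write@9
I6 add r1: issue@7 deps=(0,3) exec_start@7 write@8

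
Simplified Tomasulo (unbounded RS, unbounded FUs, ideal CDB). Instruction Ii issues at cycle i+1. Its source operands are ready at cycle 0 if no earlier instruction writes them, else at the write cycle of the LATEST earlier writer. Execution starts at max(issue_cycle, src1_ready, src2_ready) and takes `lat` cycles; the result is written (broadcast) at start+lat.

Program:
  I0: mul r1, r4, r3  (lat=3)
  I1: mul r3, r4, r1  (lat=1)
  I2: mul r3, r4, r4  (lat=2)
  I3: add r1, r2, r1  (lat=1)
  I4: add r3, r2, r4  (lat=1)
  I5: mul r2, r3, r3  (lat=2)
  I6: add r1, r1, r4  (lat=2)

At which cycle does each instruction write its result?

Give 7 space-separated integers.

I0 mul r1: issue@1 deps=(None,None) exec_start@1 write@4
I1 mul r3: issue@2 deps=(None,0) exec_start@4 write@5
I2 mul r3: issue@3 deps=(None,None) exec_start@3 write@5
I3 add r1: issue@4 deps=(None,0) exec_start@4 write@5
I4 add r3: issue@5 deps=(None,None) exec_start@5 write@6
I5 mul r2: issue@6 deps=(4,4) exec_start@6 write@8
I6 add r1: issue@7 deps=(3,None) exec_start@7 write@9

Answer: 4 5 5 5 6 8 9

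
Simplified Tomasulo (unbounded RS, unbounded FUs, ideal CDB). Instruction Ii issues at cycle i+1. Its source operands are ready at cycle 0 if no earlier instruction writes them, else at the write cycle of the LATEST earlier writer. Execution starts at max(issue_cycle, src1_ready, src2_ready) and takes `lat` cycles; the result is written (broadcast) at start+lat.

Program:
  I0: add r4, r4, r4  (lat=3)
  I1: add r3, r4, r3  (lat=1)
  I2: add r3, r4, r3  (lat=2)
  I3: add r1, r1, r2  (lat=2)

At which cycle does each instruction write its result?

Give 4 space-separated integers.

I0 add r4: issue@1 deps=(None,None) exec_start@1 write@4
I1 add r3: issue@2 deps=(0,None) exec_start@4 write@5
I2 add r3: issue@3 deps=(0,1) exec_start@5 write@7
I3 add r1: issue@4 deps=(None,None) exec_start@4 write@6

Answer: 4 5 7 6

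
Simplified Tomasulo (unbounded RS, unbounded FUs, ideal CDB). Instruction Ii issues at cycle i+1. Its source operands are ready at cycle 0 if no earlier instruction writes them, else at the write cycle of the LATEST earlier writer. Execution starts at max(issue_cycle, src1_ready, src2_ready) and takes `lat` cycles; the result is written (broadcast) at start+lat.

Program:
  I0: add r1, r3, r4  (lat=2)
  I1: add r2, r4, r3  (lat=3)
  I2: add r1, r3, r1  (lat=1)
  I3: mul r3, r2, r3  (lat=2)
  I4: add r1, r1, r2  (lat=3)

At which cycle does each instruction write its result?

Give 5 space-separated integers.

Answer: 3 5 4 7 8

Derivation:
I0 add r1: issue@1 deps=(None,None) exec_start@1 write@3
I1 add r2: issue@2 deps=(None,None) exec_start@2 write@5
I2 add r1: issue@3 deps=(None,0) exec_start@3 write@4
I3 mul r3: issue@4 deps=(1,None) exec_start@5 write@7
I4 add r1: issue@5 deps=(2,1) exec_start@5 write@8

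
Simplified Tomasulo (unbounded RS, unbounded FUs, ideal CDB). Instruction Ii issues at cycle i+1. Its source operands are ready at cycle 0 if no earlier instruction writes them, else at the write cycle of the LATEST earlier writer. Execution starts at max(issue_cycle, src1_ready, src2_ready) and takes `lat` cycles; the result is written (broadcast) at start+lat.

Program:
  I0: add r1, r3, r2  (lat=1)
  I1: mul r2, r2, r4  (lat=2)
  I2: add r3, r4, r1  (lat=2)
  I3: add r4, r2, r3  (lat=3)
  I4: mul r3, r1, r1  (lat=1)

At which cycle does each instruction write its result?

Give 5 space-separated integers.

I0 add r1: issue@1 deps=(None,None) exec_start@1 write@2
I1 mul r2: issue@2 deps=(None,None) exec_start@2 write@4
I2 add r3: issue@3 deps=(None,0) exec_start@3 write@5
I3 add r4: issue@4 deps=(1,2) exec_start@5 write@8
I4 mul r3: issue@5 deps=(0,0) exec_start@5 write@6

Answer: 2 4 5 8 6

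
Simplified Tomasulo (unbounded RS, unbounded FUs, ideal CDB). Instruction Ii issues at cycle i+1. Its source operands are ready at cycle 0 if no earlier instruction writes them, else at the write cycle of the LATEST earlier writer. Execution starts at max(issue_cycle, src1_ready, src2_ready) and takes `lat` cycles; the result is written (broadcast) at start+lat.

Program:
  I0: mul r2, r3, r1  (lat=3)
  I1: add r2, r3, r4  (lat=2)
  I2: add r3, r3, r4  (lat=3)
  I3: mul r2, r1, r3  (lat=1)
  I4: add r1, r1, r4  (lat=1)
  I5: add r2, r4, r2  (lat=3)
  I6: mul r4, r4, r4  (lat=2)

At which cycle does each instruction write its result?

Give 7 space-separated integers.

Answer: 4 4 6 7 6 10 9

Derivation:
I0 mul r2: issue@1 deps=(None,None) exec_start@1 write@4
I1 add r2: issue@2 deps=(None,None) exec_start@2 write@4
I2 add r3: issue@3 deps=(None,None) exec_start@3 write@6
I3 mul r2: issue@4 deps=(None,2) exec_start@6 write@7
I4 add r1: issue@5 deps=(None,None) exec_start@5 write@6
I5 add r2: issue@6 deps=(None,3) exec_start@7 write@10
I6 mul r4: issue@7 deps=(None,None) exec_start@7 write@9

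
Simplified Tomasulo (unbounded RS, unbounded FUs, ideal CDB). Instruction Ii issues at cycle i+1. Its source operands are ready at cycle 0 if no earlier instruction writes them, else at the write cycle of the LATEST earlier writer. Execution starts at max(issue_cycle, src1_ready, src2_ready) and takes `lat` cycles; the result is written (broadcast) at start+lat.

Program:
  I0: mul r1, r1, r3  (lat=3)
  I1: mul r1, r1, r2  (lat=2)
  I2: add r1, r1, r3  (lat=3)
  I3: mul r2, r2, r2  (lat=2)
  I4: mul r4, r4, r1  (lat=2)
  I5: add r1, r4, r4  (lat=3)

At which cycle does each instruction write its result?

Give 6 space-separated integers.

Answer: 4 6 9 6 11 14

Derivation:
I0 mul r1: issue@1 deps=(None,None) exec_start@1 write@4
I1 mul r1: issue@2 deps=(0,None) exec_start@4 write@6
I2 add r1: issue@3 deps=(1,None) exec_start@6 write@9
I3 mul r2: issue@4 deps=(None,None) exec_start@4 write@6
I4 mul r4: issue@5 deps=(None,2) exec_start@9 write@11
I5 add r1: issue@6 deps=(4,4) exec_start@11 write@14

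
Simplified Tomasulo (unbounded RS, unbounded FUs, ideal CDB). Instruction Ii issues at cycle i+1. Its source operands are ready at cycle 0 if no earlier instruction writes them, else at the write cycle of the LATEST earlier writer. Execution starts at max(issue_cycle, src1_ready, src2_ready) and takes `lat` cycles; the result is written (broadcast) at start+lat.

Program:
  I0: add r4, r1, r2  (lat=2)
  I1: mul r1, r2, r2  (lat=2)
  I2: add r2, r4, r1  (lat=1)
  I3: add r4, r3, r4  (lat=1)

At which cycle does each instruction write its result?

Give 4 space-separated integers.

Answer: 3 4 5 5

Derivation:
I0 add r4: issue@1 deps=(None,None) exec_start@1 write@3
I1 mul r1: issue@2 deps=(None,None) exec_start@2 write@4
I2 add r2: issue@3 deps=(0,1) exec_start@4 write@5
I3 add r4: issue@4 deps=(None,0) exec_start@4 write@5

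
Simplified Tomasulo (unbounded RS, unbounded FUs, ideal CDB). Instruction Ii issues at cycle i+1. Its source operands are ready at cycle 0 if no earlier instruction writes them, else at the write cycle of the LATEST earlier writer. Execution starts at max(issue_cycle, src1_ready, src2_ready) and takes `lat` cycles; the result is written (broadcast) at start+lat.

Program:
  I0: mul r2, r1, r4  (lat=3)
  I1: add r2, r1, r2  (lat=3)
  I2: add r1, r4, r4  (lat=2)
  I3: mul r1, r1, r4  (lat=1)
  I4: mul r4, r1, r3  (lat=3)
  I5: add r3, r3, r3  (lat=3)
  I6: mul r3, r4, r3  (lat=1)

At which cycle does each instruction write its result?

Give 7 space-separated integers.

Answer: 4 7 5 6 9 9 10

Derivation:
I0 mul r2: issue@1 deps=(None,None) exec_start@1 write@4
I1 add r2: issue@2 deps=(None,0) exec_start@4 write@7
I2 add r1: issue@3 deps=(None,None) exec_start@3 write@5
I3 mul r1: issue@4 deps=(2,None) exec_start@5 write@6
I4 mul r4: issue@5 deps=(3,None) exec_start@6 write@9
I5 add r3: issue@6 deps=(None,None) exec_start@6 write@9
I6 mul r3: issue@7 deps=(4,5) exec_start@9 write@10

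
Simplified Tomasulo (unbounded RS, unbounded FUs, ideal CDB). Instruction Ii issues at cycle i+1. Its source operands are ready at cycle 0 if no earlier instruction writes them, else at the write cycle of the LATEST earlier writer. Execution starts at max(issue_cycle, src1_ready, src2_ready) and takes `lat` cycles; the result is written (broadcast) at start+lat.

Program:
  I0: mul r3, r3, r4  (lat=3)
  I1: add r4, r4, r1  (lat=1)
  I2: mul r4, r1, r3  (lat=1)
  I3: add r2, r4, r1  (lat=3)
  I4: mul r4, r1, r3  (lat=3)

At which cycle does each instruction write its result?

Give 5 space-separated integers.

Answer: 4 3 5 8 8

Derivation:
I0 mul r3: issue@1 deps=(None,None) exec_start@1 write@4
I1 add r4: issue@2 deps=(None,None) exec_start@2 write@3
I2 mul r4: issue@3 deps=(None,0) exec_start@4 write@5
I3 add r2: issue@4 deps=(2,None) exec_start@5 write@8
I4 mul r4: issue@5 deps=(None,0) exec_start@5 write@8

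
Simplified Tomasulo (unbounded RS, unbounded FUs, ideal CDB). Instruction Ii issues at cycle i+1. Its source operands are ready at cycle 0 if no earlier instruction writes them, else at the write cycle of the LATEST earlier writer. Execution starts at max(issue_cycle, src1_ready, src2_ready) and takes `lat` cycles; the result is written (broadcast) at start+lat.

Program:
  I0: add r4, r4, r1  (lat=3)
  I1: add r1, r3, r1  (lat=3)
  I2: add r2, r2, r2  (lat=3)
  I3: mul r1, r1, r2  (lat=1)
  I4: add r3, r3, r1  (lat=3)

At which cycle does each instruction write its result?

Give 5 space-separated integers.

I0 add r4: issue@1 deps=(None,None) exec_start@1 write@4
I1 add r1: issue@2 deps=(None,None) exec_start@2 write@5
I2 add r2: issue@3 deps=(None,None) exec_start@3 write@6
I3 mul r1: issue@4 deps=(1,2) exec_start@6 write@7
I4 add r3: issue@5 deps=(None,3) exec_start@7 write@10

Answer: 4 5 6 7 10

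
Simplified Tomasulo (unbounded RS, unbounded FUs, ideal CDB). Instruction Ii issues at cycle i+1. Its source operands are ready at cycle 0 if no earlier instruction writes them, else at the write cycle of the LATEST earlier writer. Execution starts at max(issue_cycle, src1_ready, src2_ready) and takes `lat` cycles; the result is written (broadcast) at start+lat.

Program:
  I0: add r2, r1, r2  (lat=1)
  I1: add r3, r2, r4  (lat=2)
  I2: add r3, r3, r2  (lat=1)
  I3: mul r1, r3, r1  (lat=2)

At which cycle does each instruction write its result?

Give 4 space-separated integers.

I0 add r2: issue@1 deps=(None,None) exec_start@1 write@2
I1 add r3: issue@2 deps=(0,None) exec_start@2 write@4
I2 add r3: issue@3 deps=(1,0) exec_start@4 write@5
I3 mul r1: issue@4 deps=(2,None) exec_start@5 write@7

Answer: 2 4 5 7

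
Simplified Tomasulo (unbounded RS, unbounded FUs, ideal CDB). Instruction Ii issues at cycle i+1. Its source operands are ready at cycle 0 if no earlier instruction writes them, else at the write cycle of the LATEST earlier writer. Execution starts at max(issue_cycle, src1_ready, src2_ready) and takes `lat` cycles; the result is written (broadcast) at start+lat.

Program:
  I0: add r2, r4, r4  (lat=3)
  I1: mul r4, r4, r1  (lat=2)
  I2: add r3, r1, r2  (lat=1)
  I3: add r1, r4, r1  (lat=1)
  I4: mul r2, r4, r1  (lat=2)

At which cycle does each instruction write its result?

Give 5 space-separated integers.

Answer: 4 4 5 5 7

Derivation:
I0 add r2: issue@1 deps=(None,None) exec_start@1 write@4
I1 mul r4: issue@2 deps=(None,None) exec_start@2 write@4
I2 add r3: issue@3 deps=(None,0) exec_start@4 write@5
I3 add r1: issue@4 deps=(1,None) exec_start@4 write@5
I4 mul r2: issue@5 deps=(1,3) exec_start@5 write@7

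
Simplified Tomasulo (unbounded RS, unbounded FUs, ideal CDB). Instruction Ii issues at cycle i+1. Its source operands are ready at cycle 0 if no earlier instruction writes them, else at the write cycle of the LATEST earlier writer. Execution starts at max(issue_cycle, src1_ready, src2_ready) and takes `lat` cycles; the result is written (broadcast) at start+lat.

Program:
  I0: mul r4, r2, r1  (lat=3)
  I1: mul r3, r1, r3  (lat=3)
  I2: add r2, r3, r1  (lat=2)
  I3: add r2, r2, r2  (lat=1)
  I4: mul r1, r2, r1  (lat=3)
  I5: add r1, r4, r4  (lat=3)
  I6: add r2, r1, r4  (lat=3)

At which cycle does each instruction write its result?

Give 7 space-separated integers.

I0 mul r4: issue@1 deps=(None,None) exec_start@1 write@4
I1 mul r3: issue@2 deps=(None,None) exec_start@2 write@5
I2 add r2: issue@3 deps=(1,None) exec_start@5 write@7
I3 add r2: issue@4 deps=(2,2) exec_start@7 write@8
I4 mul r1: issue@5 deps=(3,None) exec_start@8 write@11
I5 add r1: issue@6 deps=(0,0) exec_start@6 write@9
I6 add r2: issue@7 deps=(5,0) exec_start@9 write@12

Answer: 4 5 7 8 11 9 12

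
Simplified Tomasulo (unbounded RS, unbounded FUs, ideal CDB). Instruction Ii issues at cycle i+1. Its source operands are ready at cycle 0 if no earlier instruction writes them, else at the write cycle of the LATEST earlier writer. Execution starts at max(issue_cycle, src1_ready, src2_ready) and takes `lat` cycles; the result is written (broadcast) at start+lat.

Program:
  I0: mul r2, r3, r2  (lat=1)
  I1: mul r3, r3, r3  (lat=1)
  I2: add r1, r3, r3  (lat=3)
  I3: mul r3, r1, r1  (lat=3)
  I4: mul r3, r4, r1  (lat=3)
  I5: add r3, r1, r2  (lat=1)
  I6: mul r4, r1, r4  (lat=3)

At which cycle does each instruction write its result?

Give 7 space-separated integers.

Answer: 2 3 6 9 9 7 10

Derivation:
I0 mul r2: issue@1 deps=(None,None) exec_start@1 write@2
I1 mul r3: issue@2 deps=(None,None) exec_start@2 write@3
I2 add r1: issue@3 deps=(1,1) exec_start@3 write@6
I3 mul r3: issue@4 deps=(2,2) exec_start@6 write@9
I4 mul r3: issue@5 deps=(None,2) exec_start@6 write@9
I5 add r3: issue@6 deps=(2,0) exec_start@6 write@7
I6 mul r4: issue@7 deps=(2,None) exec_start@7 write@10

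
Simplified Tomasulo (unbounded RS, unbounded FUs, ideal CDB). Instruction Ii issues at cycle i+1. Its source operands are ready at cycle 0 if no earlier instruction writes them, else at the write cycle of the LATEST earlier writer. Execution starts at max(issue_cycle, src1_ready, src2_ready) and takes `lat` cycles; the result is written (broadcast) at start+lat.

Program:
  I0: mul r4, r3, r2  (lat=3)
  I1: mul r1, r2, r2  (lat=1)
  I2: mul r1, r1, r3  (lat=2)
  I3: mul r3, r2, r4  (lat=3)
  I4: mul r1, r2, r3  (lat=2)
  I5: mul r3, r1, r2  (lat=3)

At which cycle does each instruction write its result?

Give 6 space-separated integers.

I0 mul r4: issue@1 deps=(None,None) exec_start@1 write@4
I1 mul r1: issue@2 deps=(None,None) exec_start@2 write@3
I2 mul r1: issue@3 deps=(1,None) exec_start@3 write@5
I3 mul r3: issue@4 deps=(None,0) exec_start@4 write@7
I4 mul r1: issue@5 deps=(None,3) exec_start@7 write@9
I5 mul r3: issue@6 deps=(4,None) exec_start@9 write@12

Answer: 4 3 5 7 9 12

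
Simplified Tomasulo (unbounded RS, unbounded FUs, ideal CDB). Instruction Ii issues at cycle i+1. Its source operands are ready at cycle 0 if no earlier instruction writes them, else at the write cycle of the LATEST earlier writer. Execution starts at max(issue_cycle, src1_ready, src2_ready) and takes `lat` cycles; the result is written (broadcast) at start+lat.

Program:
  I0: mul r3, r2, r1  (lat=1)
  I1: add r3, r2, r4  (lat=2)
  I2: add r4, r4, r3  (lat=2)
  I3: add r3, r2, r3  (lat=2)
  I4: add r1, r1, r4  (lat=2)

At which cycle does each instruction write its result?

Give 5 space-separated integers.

I0 mul r3: issue@1 deps=(None,None) exec_start@1 write@2
I1 add r3: issue@2 deps=(None,None) exec_start@2 write@4
I2 add r4: issue@3 deps=(None,1) exec_start@4 write@6
I3 add r3: issue@4 deps=(None,1) exec_start@4 write@6
I4 add r1: issue@5 deps=(None,2) exec_start@6 write@8

Answer: 2 4 6 6 8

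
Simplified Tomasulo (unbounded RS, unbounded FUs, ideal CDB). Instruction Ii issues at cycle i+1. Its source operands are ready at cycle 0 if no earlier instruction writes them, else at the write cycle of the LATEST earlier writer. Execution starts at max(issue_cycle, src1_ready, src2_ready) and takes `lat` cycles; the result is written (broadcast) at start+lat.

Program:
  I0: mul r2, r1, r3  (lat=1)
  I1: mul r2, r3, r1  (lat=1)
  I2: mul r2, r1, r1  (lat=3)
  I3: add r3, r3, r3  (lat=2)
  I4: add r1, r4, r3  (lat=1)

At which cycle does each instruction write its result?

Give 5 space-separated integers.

I0 mul r2: issue@1 deps=(None,None) exec_start@1 write@2
I1 mul r2: issue@2 deps=(None,None) exec_start@2 write@3
I2 mul r2: issue@3 deps=(None,None) exec_start@3 write@6
I3 add r3: issue@4 deps=(None,None) exec_start@4 write@6
I4 add r1: issue@5 deps=(None,3) exec_start@6 write@7

Answer: 2 3 6 6 7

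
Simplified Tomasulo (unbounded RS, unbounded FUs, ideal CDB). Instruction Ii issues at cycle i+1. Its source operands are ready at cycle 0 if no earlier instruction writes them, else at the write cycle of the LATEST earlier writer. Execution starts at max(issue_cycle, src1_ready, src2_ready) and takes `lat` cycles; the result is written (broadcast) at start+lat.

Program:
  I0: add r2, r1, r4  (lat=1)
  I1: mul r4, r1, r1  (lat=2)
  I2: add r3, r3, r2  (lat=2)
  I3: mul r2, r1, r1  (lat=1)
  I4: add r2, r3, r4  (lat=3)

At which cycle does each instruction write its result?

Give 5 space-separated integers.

I0 add r2: issue@1 deps=(None,None) exec_start@1 write@2
I1 mul r4: issue@2 deps=(None,None) exec_start@2 write@4
I2 add r3: issue@3 deps=(None,0) exec_start@3 write@5
I3 mul r2: issue@4 deps=(None,None) exec_start@4 write@5
I4 add r2: issue@5 deps=(2,1) exec_start@5 write@8

Answer: 2 4 5 5 8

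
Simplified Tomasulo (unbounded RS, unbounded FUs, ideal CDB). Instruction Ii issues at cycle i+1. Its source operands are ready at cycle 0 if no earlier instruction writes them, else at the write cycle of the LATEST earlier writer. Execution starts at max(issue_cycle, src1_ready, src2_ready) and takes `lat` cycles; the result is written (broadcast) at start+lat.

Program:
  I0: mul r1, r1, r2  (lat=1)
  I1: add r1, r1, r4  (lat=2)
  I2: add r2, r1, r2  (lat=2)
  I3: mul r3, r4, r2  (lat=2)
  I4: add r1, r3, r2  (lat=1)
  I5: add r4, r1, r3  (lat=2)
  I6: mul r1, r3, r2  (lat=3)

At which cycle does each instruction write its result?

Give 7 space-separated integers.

I0 mul r1: issue@1 deps=(None,None) exec_start@1 write@2
I1 add r1: issue@2 deps=(0,None) exec_start@2 write@4
I2 add r2: issue@3 deps=(1,None) exec_start@4 write@6
I3 mul r3: issue@4 deps=(None,2) exec_start@6 write@8
I4 add r1: issue@5 deps=(3,2) exec_start@8 write@9
I5 add r4: issue@6 deps=(4,3) exec_start@9 write@11
I6 mul r1: issue@7 deps=(3,2) exec_start@8 write@11

Answer: 2 4 6 8 9 11 11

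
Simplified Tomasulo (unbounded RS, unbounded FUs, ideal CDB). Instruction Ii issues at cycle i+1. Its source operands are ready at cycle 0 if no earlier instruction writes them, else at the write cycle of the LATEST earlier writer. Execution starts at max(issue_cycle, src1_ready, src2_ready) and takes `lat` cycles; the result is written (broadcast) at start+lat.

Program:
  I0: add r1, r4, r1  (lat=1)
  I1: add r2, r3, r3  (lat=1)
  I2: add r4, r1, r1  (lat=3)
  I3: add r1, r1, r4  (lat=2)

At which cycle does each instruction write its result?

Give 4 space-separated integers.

Answer: 2 3 6 8

Derivation:
I0 add r1: issue@1 deps=(None,None) exec_start@1 write@2
I1 add r2: issue@2 deps=(None,None) exec_start@2 write@3
I2 add r4: issue@3 deps=(0,0) exec_start@3 write@6
I3 add r1: issue@4 deps=(0,2) exec_start@6 write@8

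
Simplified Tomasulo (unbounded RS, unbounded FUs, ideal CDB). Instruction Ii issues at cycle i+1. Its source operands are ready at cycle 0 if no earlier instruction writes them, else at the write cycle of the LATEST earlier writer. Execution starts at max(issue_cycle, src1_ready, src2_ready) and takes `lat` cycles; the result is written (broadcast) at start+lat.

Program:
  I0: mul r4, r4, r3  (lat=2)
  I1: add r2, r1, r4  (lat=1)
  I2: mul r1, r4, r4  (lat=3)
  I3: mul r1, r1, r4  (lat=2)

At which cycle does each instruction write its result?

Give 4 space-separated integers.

Answer: 3 4 6 8

Derivation:
I0 mul r4: issue@1 deps=(None,None) exec_start@1 write@3
I1 add r2: issue@2 deps=(None,0) exec_start@3 write@4
I2 mul r1: issue@3 deps=(0,0) exec_start@3 write@6
I3 mul r1: issue@4 deps=(2,0) exec_start@6 write@8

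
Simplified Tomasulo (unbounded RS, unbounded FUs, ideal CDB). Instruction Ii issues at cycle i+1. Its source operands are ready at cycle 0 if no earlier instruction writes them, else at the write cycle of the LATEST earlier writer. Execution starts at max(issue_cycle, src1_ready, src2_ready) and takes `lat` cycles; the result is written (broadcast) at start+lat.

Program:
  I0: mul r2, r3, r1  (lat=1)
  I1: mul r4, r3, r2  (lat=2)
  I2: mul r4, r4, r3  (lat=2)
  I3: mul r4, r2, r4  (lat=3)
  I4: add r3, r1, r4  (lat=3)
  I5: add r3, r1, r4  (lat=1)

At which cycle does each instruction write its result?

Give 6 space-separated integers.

Answer: 2 4 6 9 12 10

Derivation:
I0 mul r2: issue@1 deps=(None,None) exec_start@1 write@2
I1 mul r4: issue@2 deps=(None,0) exec_start@2 write@4
I2 mul r4: issue@3 deps=(1,None) exec_start@4 write@6
I3 mul r4: issue@4 deps=(0,2) exec_start@6 write@9
I4 add r3: issue@5 deps=(None,3) exec_start@9 write@12
I5 add r3: issue@6 deps=(None,3) exec_start@9 write@10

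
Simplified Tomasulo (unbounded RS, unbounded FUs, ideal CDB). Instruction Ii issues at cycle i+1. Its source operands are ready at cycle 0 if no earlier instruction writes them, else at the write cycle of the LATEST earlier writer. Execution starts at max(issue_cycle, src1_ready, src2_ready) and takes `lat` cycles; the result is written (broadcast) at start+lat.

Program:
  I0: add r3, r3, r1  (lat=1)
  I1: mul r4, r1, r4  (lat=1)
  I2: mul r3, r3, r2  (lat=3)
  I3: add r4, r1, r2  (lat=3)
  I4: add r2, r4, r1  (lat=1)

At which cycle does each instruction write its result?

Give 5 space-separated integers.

Answer: 2 3 6 7 8

Derivation:
I0 add r3: issue@1 deps=(None,None) exec_start@1 write@2
I1 mul r4: issue@2 deps=(None,None) exec_start@2 write@3
I2 mul r3: issue@3 deps=(0,None) exec_start@3 write@6
I3 add r4: issue@4 deps=(None,None) exec_start@4 write@7
I4 add r2: issue@5 deps=(3,None) exec_start@7 write@8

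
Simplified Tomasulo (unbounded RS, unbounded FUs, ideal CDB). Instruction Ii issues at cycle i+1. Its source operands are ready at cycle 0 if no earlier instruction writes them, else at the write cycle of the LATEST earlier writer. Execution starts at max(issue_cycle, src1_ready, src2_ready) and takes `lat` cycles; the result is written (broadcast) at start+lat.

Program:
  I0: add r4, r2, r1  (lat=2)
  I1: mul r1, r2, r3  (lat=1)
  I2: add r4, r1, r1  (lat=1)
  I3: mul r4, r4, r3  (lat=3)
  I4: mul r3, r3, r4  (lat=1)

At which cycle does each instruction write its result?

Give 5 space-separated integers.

I0 add r4: issue@1 deps=(None,None) exec_start@1 write@3
I1 mul r1: issue@2 deps=(None,None) exec_start@2 write@3
I2 add r4: issue@3 deps=(1,1) exec_start@3 write@4
I3 mul r4: issue@4 deps=(2,None) exec_start@4 write@7
I4 mul r3: issue@5 deps=(None,3) exec_start@7 write@8

Answer: 3 3 4 7 8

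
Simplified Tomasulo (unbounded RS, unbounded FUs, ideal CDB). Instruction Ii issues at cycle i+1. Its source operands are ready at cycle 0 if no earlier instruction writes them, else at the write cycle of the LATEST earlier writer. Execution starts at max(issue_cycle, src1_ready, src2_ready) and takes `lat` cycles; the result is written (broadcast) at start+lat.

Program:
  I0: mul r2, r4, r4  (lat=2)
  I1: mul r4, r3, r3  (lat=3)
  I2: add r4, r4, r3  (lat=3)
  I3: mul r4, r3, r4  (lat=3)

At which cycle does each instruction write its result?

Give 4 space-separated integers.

I0 mul r2: issue@1 deps=(None,None) exec_start@1 write@3
I1 mul r4: issue@2 deps=(None,None) exec_start@2 write@5
I2 add r4: issue@3 deps=(1,None) exec_start@5 write@8
I3 mul r4: issue@4 deps=(None,2) exec_start@8 write@11

Answer: 3 5 8 11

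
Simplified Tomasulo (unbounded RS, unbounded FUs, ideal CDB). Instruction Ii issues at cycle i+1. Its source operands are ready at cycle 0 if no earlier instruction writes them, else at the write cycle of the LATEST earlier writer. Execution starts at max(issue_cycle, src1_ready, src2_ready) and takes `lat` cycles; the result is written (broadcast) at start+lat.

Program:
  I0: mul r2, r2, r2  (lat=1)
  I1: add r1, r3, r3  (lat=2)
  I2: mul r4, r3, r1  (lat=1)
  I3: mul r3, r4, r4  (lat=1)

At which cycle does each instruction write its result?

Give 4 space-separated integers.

I0 mul r2: issue@1 deps=(None,None) exec_start@1 write@2
I1 add r1: issue@2 deps=(None,None) exec_start@2 write@4
I2 mul r4: issue@3 deps=(None,1) exec_start@4 write@5
I3 mul r3: issue@4 deps=(2,2) exec_start@5 write@6

Answer: 2 4 5 6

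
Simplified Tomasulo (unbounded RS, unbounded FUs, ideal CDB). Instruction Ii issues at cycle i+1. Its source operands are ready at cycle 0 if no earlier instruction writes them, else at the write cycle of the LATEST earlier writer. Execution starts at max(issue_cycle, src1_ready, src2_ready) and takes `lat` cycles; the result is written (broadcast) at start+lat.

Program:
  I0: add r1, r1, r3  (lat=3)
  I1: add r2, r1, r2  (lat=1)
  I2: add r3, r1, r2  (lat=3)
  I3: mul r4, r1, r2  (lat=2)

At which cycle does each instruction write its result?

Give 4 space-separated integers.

I0 add r1: issue@1 deps=(None,None) exec_start@1 write@4
I1 add r2: issue@2 deps=(0,None) exec_start@4 write@5
I2 add r3: issue@3 deps=(0,1) exec_start@5 write@8
I3 mul r4: issue@4 deps=(0,1) exec_start@5 write@7

Answer: 4 5 8 7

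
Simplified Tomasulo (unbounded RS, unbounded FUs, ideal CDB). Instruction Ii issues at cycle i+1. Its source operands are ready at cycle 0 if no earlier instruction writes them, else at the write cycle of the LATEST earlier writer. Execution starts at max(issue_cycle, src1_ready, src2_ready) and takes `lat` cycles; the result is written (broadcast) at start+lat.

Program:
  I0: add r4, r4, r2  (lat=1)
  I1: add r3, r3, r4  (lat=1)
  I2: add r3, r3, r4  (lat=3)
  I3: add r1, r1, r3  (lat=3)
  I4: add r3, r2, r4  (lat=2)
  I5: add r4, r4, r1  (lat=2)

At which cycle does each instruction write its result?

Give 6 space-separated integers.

I0 add r4: issue@1 deps=(None,None) exec_start@1 write@2
I1 add r3: issue@2 deps=(None,0) exec_start@2 write@3
I2 add r3: issue@3 deps=(1,0) exec_start@3 write@6
I3 add r1: issue@4 deps=(None,2) exec_start@6 write@9
I4 add r3: issue@5 deps=(None,0) exec_start@5 write@7
I5 add r4: issue@6 deps=(0,3) exec_start@9 write@11

Answer: 2 3 6 9 7 11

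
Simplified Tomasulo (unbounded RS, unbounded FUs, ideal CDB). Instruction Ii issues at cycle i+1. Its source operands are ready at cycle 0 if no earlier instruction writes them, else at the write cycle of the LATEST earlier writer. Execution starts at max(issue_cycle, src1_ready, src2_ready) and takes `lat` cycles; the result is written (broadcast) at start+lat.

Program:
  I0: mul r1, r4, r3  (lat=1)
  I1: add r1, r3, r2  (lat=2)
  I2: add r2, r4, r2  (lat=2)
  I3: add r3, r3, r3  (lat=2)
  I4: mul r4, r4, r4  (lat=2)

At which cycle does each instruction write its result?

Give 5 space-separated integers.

I0 mul r1: issue@1 deps=(None,None) exec_start@1 write@2
I1 add r1: issue@2 deps=(None,None) exec_start@2 write@4
I2 add r2: issue@3 deps=(None,None) exec_start@3 write@5
I3 add r3: issue@4 deps=(None,None) exec_start@4 write@6
I4 mul r4: issue@5 deps=(None,None) exec_start@5 write@7

Answer: 2 4 5 6 7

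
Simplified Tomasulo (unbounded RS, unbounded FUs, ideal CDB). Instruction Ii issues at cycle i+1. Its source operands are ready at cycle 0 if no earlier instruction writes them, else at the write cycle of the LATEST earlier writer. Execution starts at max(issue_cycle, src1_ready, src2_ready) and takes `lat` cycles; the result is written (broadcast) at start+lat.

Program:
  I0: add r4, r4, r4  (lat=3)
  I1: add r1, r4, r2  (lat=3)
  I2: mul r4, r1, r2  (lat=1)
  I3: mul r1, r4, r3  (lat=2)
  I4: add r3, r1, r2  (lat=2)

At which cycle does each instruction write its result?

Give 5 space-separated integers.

I0 add r4: issue@1 deps=(None,None) exec_start@1 write@4
I1 add r1: issue@2 deps=(0,None) exec_start@4 write@7
I2 mul r4: issue@3 deps=(1,None) exec_start@7 write@8
I3 mul r1: issue@4 deps=(2,None) exec_start@8 write@10
I4 add r3: issue@5 deps=(3,None) exec_start@10 write@12

Answer: 4 7 8 10 12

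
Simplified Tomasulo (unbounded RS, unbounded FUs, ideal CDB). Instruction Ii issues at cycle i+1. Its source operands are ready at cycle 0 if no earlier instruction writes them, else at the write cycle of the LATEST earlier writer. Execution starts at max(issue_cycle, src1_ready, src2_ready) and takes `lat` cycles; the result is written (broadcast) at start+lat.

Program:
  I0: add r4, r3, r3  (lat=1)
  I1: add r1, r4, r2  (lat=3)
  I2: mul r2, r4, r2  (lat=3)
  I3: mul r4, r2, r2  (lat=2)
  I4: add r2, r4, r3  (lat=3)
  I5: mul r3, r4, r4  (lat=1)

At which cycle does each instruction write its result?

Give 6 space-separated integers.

I0 add r4: issue@1 deps=(None,None) exec_start@1 write@2
I1 add r1: issue@2 deps=(0,None) exec_start@2 write@5
I2 mul r2: issue@3 deps=(0,None) exec_start@3 write@6
I3 mul r4: issue@4 deps=(2,2) exec_start@6 write@8
I4 add r2: issue@5 deps=(3,None) exec_start@8 write@11
I5 mul r3: issue@6 deps=(3,3) exec_start@8 write@9

Answer: 2 5 6 8 11 9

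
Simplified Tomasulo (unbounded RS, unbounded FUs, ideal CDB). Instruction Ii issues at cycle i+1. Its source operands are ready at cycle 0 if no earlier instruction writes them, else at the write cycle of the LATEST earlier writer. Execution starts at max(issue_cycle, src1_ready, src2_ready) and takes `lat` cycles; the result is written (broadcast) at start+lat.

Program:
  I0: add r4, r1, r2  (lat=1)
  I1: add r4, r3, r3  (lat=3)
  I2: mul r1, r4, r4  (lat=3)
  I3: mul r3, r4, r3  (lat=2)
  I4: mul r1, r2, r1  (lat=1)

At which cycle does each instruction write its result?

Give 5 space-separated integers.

I0 add r4: issue@1 deps=(None,None) exec_start@1 write@2
I1 add r4: issue@2 deps=(None,None) exec_start@2 write@5
I2 mul r1: issue@3 deps=(1,1) exec_start@5 write@8
I3 mul r3: issue@4 deps=(1,None) exec_start@5 write@7
I4 mul r1: issue@5 deps=(None,2) exec_start@8 write@9

Answer: 2 5 8 7 9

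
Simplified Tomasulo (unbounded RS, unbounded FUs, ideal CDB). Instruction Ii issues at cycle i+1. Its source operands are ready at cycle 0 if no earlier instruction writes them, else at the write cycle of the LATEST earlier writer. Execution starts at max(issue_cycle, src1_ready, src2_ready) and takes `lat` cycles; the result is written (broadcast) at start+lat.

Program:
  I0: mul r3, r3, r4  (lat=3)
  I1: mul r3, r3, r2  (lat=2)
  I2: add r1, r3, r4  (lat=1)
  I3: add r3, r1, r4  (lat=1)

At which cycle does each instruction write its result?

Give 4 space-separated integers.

Answer: 4 6 7 8

Derivation:
I0 mul r3: issue@1 deps=(None,None) exec_start@1 write@4
I1 mul r3: issue@2 deps=(0,None) exec_start@4 write@6
I2 add r1: issue@3 deps=(1,None) exec_start@6 write@7
I3 add r3: issue@4 deps=(2,None) exec_start@7 write@8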